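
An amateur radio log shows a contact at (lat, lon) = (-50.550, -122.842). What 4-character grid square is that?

Offset from 180°W / 90°S: lon 57.16°, lat 39.45°.
Field: 57.16/20 → 2 → C, 39.45/10 → 3 → D; chars CD.
Square: 17.16/2 → 8, 9.45/1 → 9; chars 89.

CD89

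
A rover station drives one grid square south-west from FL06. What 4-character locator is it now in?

EL95

Longitude square 0; −1 → -1, wraps to 9, carry into field.
Longitude field F = 5; −1 → 4 = E.
Latitude square 6; −1 → 5.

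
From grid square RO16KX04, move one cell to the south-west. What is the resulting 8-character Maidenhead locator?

RO16jx93

Longitude extended square 0; −1 → -1, wraps to 9, carry into subsquare.
Longitude subsquare k = 10; −1 → 9 = j.
Latitude extended square 4; −1 → 3.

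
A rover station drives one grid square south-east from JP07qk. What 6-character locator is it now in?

Longitude subsquare q = 16; +1 → 17 = r.
Latitude subsquare k = 10; −1 → 9 = j.

JP07rj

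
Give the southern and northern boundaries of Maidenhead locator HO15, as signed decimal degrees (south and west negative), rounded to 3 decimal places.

55.000, 56.000

Field H=7, O=14: +7·20° lon, +14·10° lat → SW at lon -40°, lat 50°.
Square 1, 5: +1·2° lon, +5·1° lat → SW at lon -38°, lat 55°.
Cell spans 2° lon × 1° lat.
south 55.000, north 56.000.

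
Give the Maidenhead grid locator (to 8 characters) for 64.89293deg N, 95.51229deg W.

EP24fv84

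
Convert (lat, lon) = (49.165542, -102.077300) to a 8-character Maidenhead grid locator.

Offset from 180°W / 90°S: lon 77.92270°, lat 139.16554°.
Field: 77.92270/20 → 3 → D, 139.16554/10 → 13 → N; chars DN.
Square: 17.92270/2 → 8, 9.16554/1 → 9; chars 89.
Subsquare: 1.92270/0.0833333 → 23 → x, 0.16554/0.0416667 → 3 → d; chars xd.
Extended square: 0.00603/0.00833333 → 0, 0.04054/0.00416667 → 9; chars 09.

DN89xd09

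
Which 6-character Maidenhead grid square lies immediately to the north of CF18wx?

Latitude subsquare x = 23; +1 → 24, wraps to 0 = a, carry into square.
Latitude square 8; +1 → 9.
The longitude characters are unchanged.

CF19wa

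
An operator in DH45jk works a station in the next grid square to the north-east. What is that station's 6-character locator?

DH45kl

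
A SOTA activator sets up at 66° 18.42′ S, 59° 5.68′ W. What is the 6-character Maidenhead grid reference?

GC03kq

Add 180° to longitude and 90° to latitude: 120.9053, 23.6930.
Field: lon ⌊120.9053/20⌋ = 6 → G; lat ⌊23.6930/10⌋ = 2 → C.
Square: lon ⌊0.9053/2⌋ = 0; lat ⌊3.6930/1⌋ = 3.
Subsquare: lon ⌊0.9053/0.0833333⌋ = 10 → k; lat ⌊0.6930/0.0416667⌋ = 16 → q.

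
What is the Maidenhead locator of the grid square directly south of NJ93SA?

NJ92sx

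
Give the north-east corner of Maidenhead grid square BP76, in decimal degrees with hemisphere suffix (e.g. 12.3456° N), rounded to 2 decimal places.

Field B=1, P=15: +1·20° lon, +15·10° lat → SW at lon -160°, lat 60°.
Square 7, 6: +7·2° lon, +6·1° lat → SW at lon -146°, lat 66°.
Cell spans 2° lon × 1° lat. NE corner is SW corner plus one full cell.
latitude 67.00° N, longitude 144.00° W.

67.00° N, 144.00° W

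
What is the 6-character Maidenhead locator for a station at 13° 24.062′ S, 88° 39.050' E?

NH46ho

Shift to the Maidenhead origin (180°W, 90°S): lon 268.6508, lat 76.5990.
Field: lon ⌊268.6508/20⌋ = 13 → N; lat ⌊76.5990/10⌋ = 7 → H.
Square: lon ⌊8.6508/2⌋ = 4; lat ⌊6.5990/1⌋ = 6.
Subsquare: lon ⌊0.6508/0.0833333⌋ = 7 → h; lat ⌊0.5990/0.0416667⌋ = 14 → o.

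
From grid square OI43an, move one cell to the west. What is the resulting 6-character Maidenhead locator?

Longitude subsquare a = 0; −1 → -1, wraps to 23 = x, carry into square.
Longitude square 4; −1 → 3.
The latitude characters are unchanged.

OI33xn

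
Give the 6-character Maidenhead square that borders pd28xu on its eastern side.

PD38au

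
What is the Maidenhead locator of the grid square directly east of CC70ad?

CC70bd

Longitude subsquare a = 0; +1 → 1 = b.
The latitude characters are unchanged.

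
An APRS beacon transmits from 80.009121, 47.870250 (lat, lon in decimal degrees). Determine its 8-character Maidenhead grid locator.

Offset from 180°W / 90°S: lon 227.87025°, lat 170.00912°.
Field: lon ⌊227.87025/20⌋ = 11 → L; lat ⌊170.00912/10⌋ = 17 → R.
Square: lon ⌊7.87025/2⌋ = 3; lat ⌊0.00912/1⌋ = 0.
Subsquare: lon ⌊1.87025/0.0833333⌋ = 22 → w; lat ⌊0.00912/0.0416667⌋ = 0 → a.
Extended square: lon ⌊0.03692/0.00833333⌋ = 4; lat ⌊0.00912/0.00416667⌋ = 2.

LR30wa42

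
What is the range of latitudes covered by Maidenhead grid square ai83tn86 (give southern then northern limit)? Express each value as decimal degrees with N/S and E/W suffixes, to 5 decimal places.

Field A=0, I=8: +0·20° lon, +8·10° lat → SW at lon -180°, lat -10°.
Square 8, 3: +8·2° lon, +3·1° lat → SW at lon -164°, lat -7°.
Subsquare t=19, n=13: +19·0.0833333° lon, +13·0.0416667° lat → SW at lon -162.417°, lat -6.45833°.
Extended square 8, 6: +8·0.00833333° lon, +6·0.00416667° lat → SW at lon -162.35°, lat -6.43333°.
Cell spans 0.00833333° lon × 0.00416667° lat.
south 6.43333° S, north 6.42917° S.

6.43333° S, 6.42917° S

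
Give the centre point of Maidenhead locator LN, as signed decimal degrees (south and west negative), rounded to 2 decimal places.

45.00, 50.00

Field L=11, N=13: +11·20° lon, +13·10° lat → SW at lon 40°, lat 40°.
Cell spans 20° lon × 10° lat. Centre is SW corner plus half of each.
latitude 45.00, longitude 50.00.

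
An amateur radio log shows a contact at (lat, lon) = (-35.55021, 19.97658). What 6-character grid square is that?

Shift to the Maidenhead origin (180°W, 90°S): lon 199.9766, lat 54.4498.
Field: lon ⌊199.9766/20⌋ = 9 → J; lat ⌊54.4498/10⌋ = 5 → F.
Square: lon ⌊19.9766/2⌋ = 9; lat ⌊4.4498/1⌋ = 4.
Subsquare: lon ⌊1.9766/0.0833333⌋ = 23 → x; lat ⌊0.4498/0.0416667⌋ = 10 → k.

JF94xk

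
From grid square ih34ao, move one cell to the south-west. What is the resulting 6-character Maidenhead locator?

IH24xn

Longitude subsquare a = 0; −1 → -1, wraps to 23 = x, carry into square.
Longitude square 3; −1 → 2.
Latitude subsquare o = 14; −1 → 13 = n.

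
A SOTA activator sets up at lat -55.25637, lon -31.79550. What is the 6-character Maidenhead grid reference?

Offset from 180°W / 90°S: lon 148.2045°, lat 34.7436°.
Field (20°×10°, letters A–R): lon ⌊148.2045/20⌋ = 7 → H; lat ⌊34.7436/10⌋ = 3 → D.
Square (2°×1°, digits 0–9): lon ⌊8.2045/2⌋ = 4; lat ⌊4.7436/1⌋ = 4.
Subsquare (5′×2.5′, letters a–x): lon ⌊0.2045/0.0833333⌋ = 2 → c; lat ⌊0.7436/0.0416667⌋ = 17 → r.

HD44cr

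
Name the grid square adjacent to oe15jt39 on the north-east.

Longitude extended square 3; +1 → 4.
Latitude extended square 9; +1 → 10, wraps to 0, carry into subsquare.
Latitude subsquare t = 19; +1 → 20 = u.

OE15ju40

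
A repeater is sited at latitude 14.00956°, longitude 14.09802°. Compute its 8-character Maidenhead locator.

JK74ba12

Shift to the Maidenhead origin (180°W, 90°S): lon 194.09802, lat 104.00956.
Field: lon ⌊194.09802/20⌋ = 9 → J; lat ⌊104.00956/10⌋ = 10 → K.
Square: lon ⌊14.09802/2⌋ = 7; lat ⌊4.00956/1⌋ = 4.
Subsquare: lon ⌊0.09802/0.0833333⌋ = 1 → b; lat ⌊0.00956/0.0416667⌋ = 0 → a.
Extended square: lon ⌊0.01469/0.00833333⌋ = 1; lat ⌊0.00956/0.00416667⌋ = 2.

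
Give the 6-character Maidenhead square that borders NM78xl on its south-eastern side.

Longitude subsquare x = 23; +1 → 24, wraps to 0 = a, carry into square.
Longitude square 7; +1 → 8.
Latitude subsquare l = 11; −1 → 10 = k.

NM88ak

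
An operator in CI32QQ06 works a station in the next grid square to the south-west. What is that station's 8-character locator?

CI32pq95

Longitude extended square 0; −1 → -1, wraps to 9, carry into subsquare.
Longitude subsquare q = 16; −1 → 15 = p.
Latitude extended square 6; −1 → 5.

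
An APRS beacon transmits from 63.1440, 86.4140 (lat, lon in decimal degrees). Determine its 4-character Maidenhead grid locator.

Add 180° to longitude and 90° to latitude: 266.41, 153.14.
Field (20°×10°, letters A–R): lon ⌊266.41/20⌋ = 13 → N; lat ⌊153.14/10⌋ = 15 → P.
Square (2°×1°, digits 0–9): lon ⌊6.41/2⌋ = 3; lat ⌊3.14/1⌋ = 3.

NP33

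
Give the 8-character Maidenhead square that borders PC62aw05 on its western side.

PC52xw95

Longitude extended square 0; −1 → -1, wraps to 9, carry into subsquare.
Longitude subsquare a = 0; −1 → -1, wraps to 23 = x, carry into square.
Longitude square 6; −1 → 5.
The latitude characters are unchanged.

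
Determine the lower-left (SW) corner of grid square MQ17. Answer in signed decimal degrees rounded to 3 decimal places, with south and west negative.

77.000, 62.000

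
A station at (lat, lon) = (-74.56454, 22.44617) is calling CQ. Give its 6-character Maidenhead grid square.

KB15fk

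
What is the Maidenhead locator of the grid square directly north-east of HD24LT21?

HD24lt32

Longitude extended square 2; +1 → 3.
Latitude extended square 1; +1 → 2.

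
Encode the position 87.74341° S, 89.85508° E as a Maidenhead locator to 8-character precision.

NA42wg21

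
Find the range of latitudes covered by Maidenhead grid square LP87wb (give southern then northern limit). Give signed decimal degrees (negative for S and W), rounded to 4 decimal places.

67.0417, 67.0833

Field L=11, P=15: +11·20° lon, +15·10° lat → SW at lon 40°, lat 60°.
Square 8, 7: +8·2° lon, +7·1° lat → SW at lon 56°, lat 67°.
Subsquare w=22, b=1: +22·0.0833333° lon, +1·0.0416667° lat → SW at lon 57.8333°, lat 67.0417°.
Cell spans 0.0833333° lon × 0.0416667° lat.
south 67.0417, north 67.0833.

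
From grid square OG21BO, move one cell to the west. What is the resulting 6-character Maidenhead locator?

OG21ao

Longitude subsquare b = 1; −1 → 0 = a.
The latitude characters are unchanged.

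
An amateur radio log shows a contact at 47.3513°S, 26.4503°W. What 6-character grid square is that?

HE62sp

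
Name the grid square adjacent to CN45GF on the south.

CN45ge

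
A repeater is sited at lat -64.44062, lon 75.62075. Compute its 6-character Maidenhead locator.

MC75tn

Offset from 180°W / 90°S: lon 255.6207°, lat 25.5594°.
Field (20°×10°, letters A–R): lon ⌊255.6207/20⌋ = 12 → M; lat ⌊25.5594/10⌋ = 2 → C.
Square (2°×1°, digits 0–9): lon ⌊15.6207/2⌋ = 7; lat ⌊5.5594/1⌋ = 5.
Subsquare (5′×2.5′, letters a–x): lon ⌊1.6207/0.0833333⌋ = 19 → t; lat ⌊0.5594/0.0416667⌋ = 13 → n.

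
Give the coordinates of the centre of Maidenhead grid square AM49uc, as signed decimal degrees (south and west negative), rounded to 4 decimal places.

39.1042, -170.2917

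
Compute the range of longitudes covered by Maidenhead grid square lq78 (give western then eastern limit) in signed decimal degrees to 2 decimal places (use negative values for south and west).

54.00, 56.00

Field L=11, Q=16: +11·20° lon, +16·10° lat → SW at lon 40°, lat 70°.
Square 7, 8: +7·2° lon, +8·1° lat → SW at lon 54°, lat 78°.
Cell spans 2° lon × 1° lat.
west 54.00, east 56.00.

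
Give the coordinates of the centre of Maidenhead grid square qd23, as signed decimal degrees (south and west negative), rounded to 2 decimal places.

Field Q=16, D=3: +16·20° lon, +3·10° lat → SW at lon 140°, lat -60°.
Square 2, 3: +2·2° lon, +3·1° lat → SW at lon 144°, lat -57°.
Cell spans 2° lon × 1° lat. Centre is SW corner plus half of each.
latitude -56.50, longitude 145.00.

-56.50, 145.00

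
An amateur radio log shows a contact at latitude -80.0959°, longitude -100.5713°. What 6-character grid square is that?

DA99rv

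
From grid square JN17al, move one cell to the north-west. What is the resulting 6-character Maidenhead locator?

JN07xm

Longitude subsquare a = 0; −1 → -1, wraps to 23 = x, carry into square.
Longitude square 1; −1 → 0.
Latitude subsquare l = 11; +1 → 12 = m.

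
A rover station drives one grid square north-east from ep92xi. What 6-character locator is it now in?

FP02aj

Longitude subsquare x = 23; +1 → 24, wraps to 0 = a, carry into square.
Longitude square 9; +1 → 10, wraps to 0, carry into field.
Longitude field E = 4; +1 → 5 = F.
Latitude subsquare i = 8; +1 → 9 = j.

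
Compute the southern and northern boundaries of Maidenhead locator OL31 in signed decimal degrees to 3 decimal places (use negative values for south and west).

21.000, 22.000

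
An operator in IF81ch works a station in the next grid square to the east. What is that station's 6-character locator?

IF81dh

Longitude subsquare c = 2; +1 → 3 = d.
The latitude characters are unchanged.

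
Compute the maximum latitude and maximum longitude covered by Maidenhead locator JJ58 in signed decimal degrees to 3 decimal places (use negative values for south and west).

9.000, 12.000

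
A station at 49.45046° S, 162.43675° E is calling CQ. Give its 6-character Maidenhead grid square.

Add 180° to longitude and 90° to latitude: 342.4367, 40.5495.
Field: lon ⌊342.4367/20⌋ = 17 → R; lat ⌊40.5495/10⌋ = 4 → E.
Square: lon ⌊2.4367/2⌋ = 1; lat ⌊0.5495/1⌋ = 0.
Subsquare: lon ⌊0.4367/0.0833333⌋ = 5 → f; lat ⌊0.5495/0.0416667⌋ = 13 → n.

RE10fn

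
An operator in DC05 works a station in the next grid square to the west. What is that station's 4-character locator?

CC95

Longitude square 0; −1 → -1, wraps to 9, carry into field.
Longitude field D = 3; −1 → 2 = C.
The latitude characters are unchanged.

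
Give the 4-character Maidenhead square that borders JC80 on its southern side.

Latitude square 0; −1 → -1, wraps to 9, carry into field.
Latitude field C = 2; −1 → 1 = B.
The longitude characters are unchanged.

JB89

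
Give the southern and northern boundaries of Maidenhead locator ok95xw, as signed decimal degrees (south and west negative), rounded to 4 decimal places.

15.9167, 15.9583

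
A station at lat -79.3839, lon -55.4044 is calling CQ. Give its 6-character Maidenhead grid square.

Add 180° to longitude and 90° to latitude: 124.5956, 10.6161.
Field (20°×10°, letters A–R): lon ⌊124.5956/20⌋ = 6 → G; lat ⌊10.6161/10⌋ = 1 → B.
Square (2°×1°, digits 0–9): lon ⌊4.5956/2⌋ = 2; lat ⌊0.6161/1⌋ = 0.
Subsquare (5′×2.5′, letters a–x): lon ⌊0.5956/0.0833333⌋ = 7 → h; lat ⌊0.6161/0.0416667⌋ = 14 → o.

GB20ho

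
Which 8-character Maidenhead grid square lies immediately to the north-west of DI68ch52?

Longitude extended square 5; −1 → 4.
Latitude extended square 2; +1 → 3.

DI68ch43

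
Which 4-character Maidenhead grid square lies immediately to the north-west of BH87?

BH78

Longitude square 8; −1 → 7.
Latitude square 7; +1 → 8.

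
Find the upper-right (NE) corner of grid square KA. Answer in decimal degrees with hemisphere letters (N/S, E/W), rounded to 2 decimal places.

Field K=10, A=0: +10·20° lon, +0·10° lat → SW at lon 20°, lat -90°.
Cell spans 20° lon × 10° lat. NE corner is SW corner plus one full cell.
latitude 80.00° S, longitude 40.00° E.

80.00° S, 40.00° E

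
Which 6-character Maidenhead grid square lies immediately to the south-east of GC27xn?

GC37am

Longitude subsquare x = 23; +1 → 24, wraps to 0 = a, carry into square.
Longitude square 2; +1 → 3.
Latitude subsquare n = 13; −1 → 12 = m.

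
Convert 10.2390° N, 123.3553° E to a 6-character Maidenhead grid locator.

Offset from 180°W / 90°S: lon 303.3553°, lat 100.2390°.
Field: 303.3553/20 → 15 → P, 100.2390/10 → 10 → K; chars PK.
Square: 3.3553/2 → 1, 0.2390/1 → 0; chars 10.
Subsquare: 1.3553/0.0833333 → 16 → q, 0.2390/0.0416667 → 5 → f; chars qf.

PK10qf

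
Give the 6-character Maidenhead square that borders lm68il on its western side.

LM68hl

Longitude subsquare i = 8; −1 → 7 = h.
The latitude characters are unchanged.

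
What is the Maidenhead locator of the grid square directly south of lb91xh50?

LB91xg59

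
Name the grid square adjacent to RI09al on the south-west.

Longitude subsquare a = 0; −1 → -1, wraps to 23 = x, carry into square.
Longitude square 0; −1 → -1, wraps to 9, carry into field.
Longitude field R = 17; −1 → 16 = Q.
Latitude subsquare l = 11; −1 → 10 = k.

QI99xk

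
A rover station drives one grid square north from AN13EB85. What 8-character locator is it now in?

Latitude extended square 5; +1 → 6.
The longitude characters are unchanged.

AN13eb86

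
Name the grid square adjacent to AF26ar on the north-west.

Longitude subsquare a = 0; −1 → -1, wraps to 23 = x, carry into square.
Longitude square 2; −1 → 1.
Latitude subsquare r = 17; +1 → 18 = s.

AF16xs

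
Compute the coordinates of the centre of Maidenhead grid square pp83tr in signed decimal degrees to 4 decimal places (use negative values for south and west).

63.7292, 137.6250

Field P=15, P=15: +15·20° lon, +15·10° lat → SW at lon 120°, lat 60°.
Square 8, 3: +8·2° lon, +3·1° lat → SW at lon 136°, lat 63°.
Subsquare t=19, r=17: +19·0.0833333° lon, +17·0.0416667° lat → SW at lon 137.583°, lat 63.7083°.
Cell spans 0.0833333° lon × 0.0416667° lat. Centre is SW corner plus half of each.
latitude 63.7292, longitude 137.6250.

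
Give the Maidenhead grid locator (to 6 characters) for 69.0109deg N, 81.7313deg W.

Shift to the Maidenhead origin (180°W, 90°S): lon 98.2687, lat 159.0109.
Field (20°×10°, letters A–R): lon ⌊98.2687/20⌋ = 4 → E; lat ⌊159.0109/10⌋ = 15 → P.
Square (2°×1°, digits 0–9): lon ⌊18.2687/2⌋ = 9; lat ⌊9.0109/1⌋ = 9.
Subsquare (5′×2.5′, letters a–x): lon ⌊0.2687/0.0833333⌋ = 3 → d; lat ⌊0.0109/0.0416667⌋ = 0 → a.

EP99da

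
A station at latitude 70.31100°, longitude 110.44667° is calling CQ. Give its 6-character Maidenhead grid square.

Add 180° to longitude and 90° to latitude: 290.4467, 160.3110.
Field: 290.4467/20 → 14 → O, 160.3110/10 → 16 → Q; chars OQ.
Square: 10.4467/2 → 5, 0.3110/1 → 0; chars 50.
Subsquare: 0.4467/0.0833333 → 5 → f, 0.3110/0.0416667 → 7 → h; chars fh.

OQ50fh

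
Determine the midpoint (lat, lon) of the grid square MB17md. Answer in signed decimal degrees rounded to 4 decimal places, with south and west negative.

Field M=12, B=1: +12·20° lon, +1·10° lat → SW at lon 60°, lat -80°.
Square 1, 7: +1·2° lon, +7·1° lat → SW at lon 62°, lat -73°.
Subsquare m=12, d=3: +12·0.0833333° lon, +3·0.0416667° lat → SW at lon 63°, lat -72.875°.
Cell spans 0.0833333° lon × 0.0416667° lat. Centre is SW corner plus half of each.
latitude -72.8542, longitude 63.0417.

-72.8542, 63.0417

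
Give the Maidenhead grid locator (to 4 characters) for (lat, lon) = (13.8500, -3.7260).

Shift to the Maidenhead origin (180°W, 90°S): lon 176.27, lat 103.85.
Field (20°×10°, letters A–R): 176.27/20 → 8 → I, 103.85/10 → 10 → K; chars IK.
Square (2°×1°, digits 0–9): 16.27/2 → 8, 3.85/1 → 3; chars 83.

IK83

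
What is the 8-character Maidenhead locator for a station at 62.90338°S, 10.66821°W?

IC47pc93

Offset from 180°W / 90°S: lon 169.33179°, lat 27.09662°.
Field (20°×10°, letters A–R): 169.33179/20 → 8 → I, 27.09662/10 → 2 → C; chars IC.
Square (2°×1°, digits 0–9): 9.33179/2 → 4, 7.09662/1 → 7; chars 47.
Subsquare (5′×2.5′, letters a–x): 1.33179/0.0833333 → 15 → p, 0.09662/0.0416667 → 2 → c; chars pc.
Extended square (30″×15″, digits 0–9): 0.08179/0.00833333 → 9, 0.01329/0.00416667 → 3; chars 93.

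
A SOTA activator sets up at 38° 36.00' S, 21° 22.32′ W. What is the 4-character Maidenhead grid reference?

HF91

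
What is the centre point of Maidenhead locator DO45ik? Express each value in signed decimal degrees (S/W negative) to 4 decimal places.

Field D=3, O=14: +3·20° lon, +14·10° lat → SW at lon -120°, lat 50°.
Square 4, 5: +4·2° lon, +5·1° lat → SW at lon -112°, lat 55°.
Subsquare i=8, k=10: +8·0.0833333° lon, +10·0.0416667° lat → SW at lon -111.333°, lat 55.4167°.
Cell spans 0.0833333° lon × 0.0416667° lat. Centre is SW corner plus half of each.
latitude 55.4375, longitude -111.2917.

55.4375, -111.2917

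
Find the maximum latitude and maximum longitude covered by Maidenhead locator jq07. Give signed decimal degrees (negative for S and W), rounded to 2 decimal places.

78.00, 2.00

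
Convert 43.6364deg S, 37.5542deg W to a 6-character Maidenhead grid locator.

Add 180° to longitude and 90° to latitude: 142.4458, 46.3636.
Field: lon ⌊142.4458/20⌋ = 7 → H; lat ⌊46.3636/10⌋ = 4 → E.
Square: lon ⌊2.4458/2⌋ = 1; lat ⌊6.3636/1⌋ = 6.
Subsquare: lon ⌊0.4458/0.0833333⌋ = 5 → f; lat ⌊0.3636/0.0416667⌋ = 8 → i.

HE16fi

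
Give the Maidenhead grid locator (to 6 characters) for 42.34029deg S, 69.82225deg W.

Offset from 180°W / 90°S: lon 110.1778°, lat 47.6597°.
Field (20°×10°, letters A–R): lon ⌊110.1778/20⌋ = 5 → F; lat ⌊47.6597/10⌋ = 4 → E.
Square (2°×1°, digits 0–9): lon ⌊10.1778/2⌋ = 5; lat ⌊7.6597/1⌋ = 7.
Subsquare (5′×2.5′, letters a–x): lon ⌊0.1778/0.0833333⌋ = 2 → c; lat ⌊0.6597/0.0416667⌋ = 15 → p.

FE57cp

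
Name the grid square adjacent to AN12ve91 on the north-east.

AN12we02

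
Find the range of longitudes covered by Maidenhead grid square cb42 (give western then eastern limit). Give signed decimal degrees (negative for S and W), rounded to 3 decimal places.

Field C=2, B=1: +2·20° lon, +1·10° lat → SW at lon -140°, lat -80°.
Square 4, 2: +4·2° lon, +2·1° lat → SW at lon -132°, lat -78°.
Cell spans 2° lon × 1° lat.
west -132.000, east -130.000.

-132.000, -130.000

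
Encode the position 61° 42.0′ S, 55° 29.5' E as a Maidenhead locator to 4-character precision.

Add 180° to longitude and 90° to latitude: 235.49, 28.30.
Field: 235.49/20 → 11 → L, 28.30/10 → 2 → C; chars LC.
Square: 15.49/2 → 7, 8.30/1 → 8; chars 78.

LC78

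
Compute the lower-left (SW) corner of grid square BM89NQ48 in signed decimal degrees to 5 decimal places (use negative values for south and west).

39.70000, -142.88333

Field B=1, M=12: +1·20° lon, +12·10° lat → SW at lon -160°, lat 30°.
Square 8, 9: +8·2° lon, +9·1° lat → SW at lon -144°, lat 39°.
Subsquare n=13, q=16: +13·0.0833333° lon, +16·0.0416667° lat → SW at lon -142.917°, lat 39.6667°.
Extended square 4, 8: +4·0.00833333° lon, +8·0.00416667° lat → SW at lon -142.883°, lat 39.7°.
latitude 39.70000, longitude -142.88333.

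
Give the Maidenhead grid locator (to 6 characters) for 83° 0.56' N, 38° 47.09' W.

Offset from 180°W / 90°S: lon 141.2152°, lat 173.0093°.
Field: 141.2152/20 → 7 → H, 173.0093/10 → 17 → R; chars HR.
Square: 1.2152/2 → 0, 3.0093/1 → 3; chars 03.
Subsquare: 1.2152/0.0833333 → 14 → o, 0.0093/0.0416667 → 0 → a; chars oa.

HR03oa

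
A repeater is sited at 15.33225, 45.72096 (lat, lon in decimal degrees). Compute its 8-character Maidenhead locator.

Add 180° to longitude and 90° to latitude: 225.72096, 105.33225.
Field (20°×10°, letters A–R): lon ⌊225.72096/20⌋ = 11 → L; lat ⌊105.33225/10⌋ = 10 → K.
Square (2°×1°, digits 0–9): lon ⌊5.72096/2⌋ = 2; lat ⌊5.33225/1⌋ = 5.
Subsquare (5′×2.5′, letters a–x): lon ⌊1.72096/0.0833333⌋ = 20 → u; lat ⌊0.33225/0.0416667⌋ = 7 → h.
Extended square (30″×15″, digits 0–9): lon ⌊0.05429/0.00833333⌋ = 6; lat ⌊0.04058/0.00416667⌋ = 9.

LK25uh69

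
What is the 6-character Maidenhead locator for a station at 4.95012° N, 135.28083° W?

CJ24iw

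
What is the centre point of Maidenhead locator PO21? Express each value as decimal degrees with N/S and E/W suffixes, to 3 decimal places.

51.500° N, 125.000° E

Field P=15, O=14: +15·20° lon, +14·10° lat → SW at lon 120°, lat 50°.
Square 2, 1: +2·2° lon, +1·1° lat → SW at lon 124°, lat 51°.
Cell spans 2° lon × 1° lat. Centre is SW corner plus half of each.
latitude 51.500° N, longitude 125.000° E.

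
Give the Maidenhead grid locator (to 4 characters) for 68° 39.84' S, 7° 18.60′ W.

Shift to the Maidenhead origin (180°W, 90°S): lon 172.69, lat 21.34.
Field: 172.69/20 → 8 → I, 21.34/10 → 2 → C; chars IC.
Square: 12.69/2 → 6, 1.34/1 → 1; chars 61.

IC61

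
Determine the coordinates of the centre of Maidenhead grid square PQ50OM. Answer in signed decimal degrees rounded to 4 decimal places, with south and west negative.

70.5208, 131.2083

Field P=15, Q=16: +15·20° lon, +16·10° lat → SW at lon 120°, lat 70°.
Square 5, 0: +5·2° lon, +0·1° lat → SW at lon 130°, lat 70°.
Subsquare o=14, m=12: +14·0.0833333° lon, +12·0.0416667° lat → SW at lon 131.167°, lat 70.5°.
Cell spans 0.0833333° lon × 0.0416667° lat. Centre is SW corner plus half of each.
latitude 70.5208, longitude 131.2083.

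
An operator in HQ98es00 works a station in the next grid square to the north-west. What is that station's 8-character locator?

Longitude extended square 0; −1 → -1, wraps to 9, carry into subsquare.
Longitude subsquare e = 4; −1 → 3 = d.
Latitude extended square 0; +1 → 1.

HQ98ds91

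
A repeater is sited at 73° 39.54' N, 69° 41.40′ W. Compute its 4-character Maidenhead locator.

FQ53

Add 180° to longitude and 90° to latitude: 110.31, 163.66.
Field: lon ⌊110.31/20⌋ = 5 → F; lat ⌊163.66/10⌋ = 16 → Q.
Square: lon ⌊10.31/2⌋ = 5; lat ⌊3.66/1⌋ = 3.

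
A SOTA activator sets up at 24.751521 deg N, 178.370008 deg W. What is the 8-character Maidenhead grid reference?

Add 180° to longitude and 90° to latitude: 1.62999, 114.75152.
Field: 1.62999/20 → 0 → A, 114.75152/10 → 11 → L; chars AL.
Square: 1.62999/2 → 0, 4.75152/1 → 4; chars 04.
Subsquare: 1.62999/0.0833333 → 19 → t, 0.75152/0.0416667 → 18 → s; chars ts.
Extended square: 0.04666/0.00833333 → 5, 0.00152/0.00416667 → 0; chars 50.

AL04ts50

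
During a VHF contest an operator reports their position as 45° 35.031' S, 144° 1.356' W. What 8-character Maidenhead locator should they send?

Shift to the Maidenhead origin (180°W, 90°S): lon 35.97740, lat 44.41615.
Field (20°×10°, letters A–R): lon ⌊35.97740/20⌋ = 1 → B; lat ⌊44.41615/10⌋ = 4 → E.
Square (2°×1°, digits 0–9): lon ⌊15.97740/2⌋ = 7; lat ⌊4.41615/1⌋ = 4.
Subsquare (5′×2.5′, letters a–x): lon ⌊1.97740/0.0833333⌋ = 23 → x; lat ⌊0.41615/0.0416667⌋ = 9 → j.
Extended square (30″×15″, digits 0–9): lon ⌊0.06073/0.00833333⌋ = 7; lat ⌊0.04115/0.00416667⌋ = 9.

BE74xj79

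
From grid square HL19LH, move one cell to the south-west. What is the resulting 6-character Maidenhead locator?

HL19kg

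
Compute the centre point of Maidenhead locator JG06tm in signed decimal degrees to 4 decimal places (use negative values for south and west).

Field J=9, G=6: +9·20° lon, +6·10° lat → SW at lon 0°, lat -30°.
Square 0, 6: +0·2° lon, +6·1° lat → SW at lon 0°, lat -24°.
Subsquare t=19, m=12: +19·0.0833333° lon, +12·0.0416667° lat → SW at lon 1.58333°, lat -23.5°.
Cell spans 0.0833333° lon × 0.0416667° lat. Centre is SW corner plus half of each.
latitude -23.4792, longitude 1.6250.

-23.4792, 1.6250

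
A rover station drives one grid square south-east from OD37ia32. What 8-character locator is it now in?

OD37ia41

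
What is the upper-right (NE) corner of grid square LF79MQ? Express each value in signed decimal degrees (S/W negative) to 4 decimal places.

-30.2917, 55.0833

Field L=11, F=5: +11·20° lon, +5·10° lat → SW at lon 40°, lat -40°.
Square 7, 9: +7·2° lon, +9·1° lat → SW at lon 54°, lat -31°.
Subsquare m=12, q=16: +12·0.0833333° lon, +16·0.0416667° lat → SW at lon 55°, lat -30.3333°.
Cell spans 0.0833333° lon × 0.0416667° lat. NE corner is SW corner plus one full cell.
latitude -30.2917, longitude 55.0833.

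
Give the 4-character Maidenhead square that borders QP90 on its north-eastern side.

RP01

Longitude square 9; +1 → 10, wraps to 0, carry into field.
Longitude field Q = 16; +1 → 17 = R.
Latitude square 0; +1 → 1.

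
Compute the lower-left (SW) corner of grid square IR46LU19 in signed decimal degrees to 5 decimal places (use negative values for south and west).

Field I=8, R=17: +8·20° lon, +17·10° lat → SW at lon -20°, lat 80°.
Square 4, 6: +4·2° lon, +6·1° lat → SW at lon -12°, lat 86°.
Subsquare l=11, u=20: +11·0.0833333° lon, +20·0.0416667° lat → SW at lon -11.0833°, lat 86.8333°.
Extended square 1, 9: +1·0.00833333° lon, +9·0.00416667° lat → SW at lon -11.075°, lat 86.8708°.
latitude 86.87083, longitude -11.07500.

86.87083, -11.07500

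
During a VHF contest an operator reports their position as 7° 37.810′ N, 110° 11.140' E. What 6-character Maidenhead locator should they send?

Offset from 180°W / 90°S: lon 290.1857°, lat 97.6302°.
Field: 290.1857/20 → 14 → O, 97.6302/10 → 9 → J; chars OJ.
Square: 10.1857/2 → 5, 7.6302/1 → 7; chars 57.
Subsquare: 0.1857/0.0833333 → 2 → c, 0.6302/0.0416667 → 15 → p; chars cp.

OJ57cp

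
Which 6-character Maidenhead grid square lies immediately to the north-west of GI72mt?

Longitude subsquare m = 12; −1 → 11 = l.
Latitude subsquare t = 19; +1 → 20 = u.

GI72lu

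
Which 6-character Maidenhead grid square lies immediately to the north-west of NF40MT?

NF40lu

Longitude subsquare m = 12; −1 → 11 = l.
Latitude subsquare t = 19; +1 → 20 = u.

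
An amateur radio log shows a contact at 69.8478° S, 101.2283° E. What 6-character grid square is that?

Add 180° to longitude and 90° to latitude: 281.2283, 20.1522.
Field: lon ⌊281.2283/20⌋ = 14 → O; lat ⌊20.1522/10⌋ = 2 → C.
Square: lon ⌊1.2283/2⌋ = 0; lat ⌊0.1522/1⌋ = 0.
Subsquare: lon ⌊1.2283/0.0833333⌋ = 14 → o; lat ⌊0.1522/0.0416667⌋ = 3 → d.

OC00od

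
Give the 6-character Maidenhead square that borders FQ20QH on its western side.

FQ20ph

Longitude subsquare q = 16; −1 → 15 = p.
The latitude characters are unchanged.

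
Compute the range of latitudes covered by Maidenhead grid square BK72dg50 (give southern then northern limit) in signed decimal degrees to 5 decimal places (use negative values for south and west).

12.25000, 12.25417

Field B=1, K=10: +1·20° lon, +10·10° lat → SW at lon -160°, lat 10°.
Square 7, 2: +7·2° lon, +2·1° lat → SW at lon -146°, lat 12°.
Subsquare d=3, g=6: +3·0.0833333° lon, +6·0.0416667° lat → SW at lon -145.75°, lat 12.25°.
Extended square 5, 0: +5·0.00833333° lon, +0·0.00416667° lat → SW at lon -145.708°, lat 12.25°.
Cell spans 0.00833333° lon × 0.00416667° lat.
south 12.25000, north 12.25417.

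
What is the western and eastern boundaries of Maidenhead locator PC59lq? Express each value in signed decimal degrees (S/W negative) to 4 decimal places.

Field P=15, C=2: +15·20° lon, +2·10° lat → SW at lon 120°, lat -70°.
Square 5, 9: +5·2° lon, +9·1° lat → SW at lon 130°, lat -61°.
Subsquare l=11, q=16: +11·0.0833333° lon, +16·0.0416667° lat → SW at lon 130.917°, lat -60.3333°.
Cell spans 0.0833333° lon × 0.0416667° lat.
west 130.9167, east 131.0000.

130.9167, 131.0000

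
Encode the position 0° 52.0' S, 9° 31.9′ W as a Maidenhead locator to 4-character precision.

Shift to the Maidenhead origin (180°W, 90°S): lon 170.47, lat 89.13.
Field: 170.47/20 → 8 → I, 89.13/10 → 8 → I; chars II.
Square: 10.47/2 → 5, 9.13/1 → 9; chars 59.

II59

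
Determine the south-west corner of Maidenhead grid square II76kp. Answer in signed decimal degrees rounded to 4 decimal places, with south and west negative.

Field I=8, I=8: +8·20° lon, +8·10° lat → SW at lon -20°, lat -10°.
Square 7, 6: +7·2° lon, +6·1° lat → SW at lon -6°, lat -4°.
Subsquare k=10, p=15: +10·0.0833333° lon, +15·0.0416667° lat → SW at lon -5.16667°, lat -3.375°.
latitude -3.3750, longitude -5.1667.

-3.3750, -5.1667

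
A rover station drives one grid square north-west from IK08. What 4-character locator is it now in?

Longitude square 0; −1 → -1, wraps to 9, carry into field.
Longitude field I = 8; −1 → 7 = H.
Latitude square 8; +1 → 9.

HK99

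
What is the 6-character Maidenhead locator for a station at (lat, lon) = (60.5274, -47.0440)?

GP60lm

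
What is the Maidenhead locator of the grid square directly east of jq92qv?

Longitude subsquare q = 16; +1 → 17 = r.
The latitude characters are unchanged.

JQ92rv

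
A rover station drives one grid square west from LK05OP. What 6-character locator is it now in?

Longitude subsquare o = 14; −1 → 13 = n.
The latitude characters are unchanged.

LK05np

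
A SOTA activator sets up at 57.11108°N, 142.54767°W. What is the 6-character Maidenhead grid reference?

Shift to the Maidenhead origin (180°W, 90°S): lon 37.4523, lat 147.1111.
Field (20°×10°, letters A–R): 37.4523/20 → 1 → B, 147.1111/10 → 14 → O; chars BO.
Square (2°×1°, digits 0–9): 17.4523/2 → 8, 7.1111/1 → 7; chars 87.
Subsquare (5′×2.5′, letters a–x): 1.4523/0.0833333 → 17 → r, 0.1111/0.0416667 → 2 → c; chars rc.

BO87rc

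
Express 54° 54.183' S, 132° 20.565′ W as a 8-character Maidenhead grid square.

CD35tc83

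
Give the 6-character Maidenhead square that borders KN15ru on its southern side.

KN15rt

Latitude subsquare u = 20; −1 → 19 = t.
The longitude characters are unchanged.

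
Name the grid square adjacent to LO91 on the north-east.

MO02

Longitude square 9; +1 → 10, wraps to 0, carry into field.
Longitude field L = 11; +1 → 12 = M.
Latitude square 1; +1 → 2.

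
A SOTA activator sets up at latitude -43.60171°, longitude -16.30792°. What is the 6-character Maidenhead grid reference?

IE16uj

Add 180° to longitude and 90° to latitude: 163.6921, 46.3983.
Field (20°×10°, letters A–R): 163.6921/20 → 8 → I, 46.3983/10 → 4 → E; chars IE.
Square (2°×1°, digits 0–9): 3.6921/2 → 1, 6.3983/1 → 6; chars 16.
Subsquare (5′×2.5′, letters a–x): 1.6921/0.0833333 → 20 → u, 0.3983/0.0416667 → 9 → j; chars uj.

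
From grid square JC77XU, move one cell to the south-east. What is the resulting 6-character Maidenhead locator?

JC87at

Longitude subsquare x = 23; +1 → 24, wraps to 0 = a, carry into square.
Longitude square 7; +1 → 8.
Latitude subsquare u = 20; −1 → 19 = t.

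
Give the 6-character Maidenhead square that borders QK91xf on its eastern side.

Longitude subsquare x = 23; +1 → 24, wraps to 0 = a, carry into square.
Longitude square 9; +1 → 10, wraps to 0, carry into field.
Longitude field Q = 16; +1 → 17 = R.
The latitude characters are unchanged.

RK01af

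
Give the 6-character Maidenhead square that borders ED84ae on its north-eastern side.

Longitude subsquare a = 0; +1 → 1 = b.
Latitude subsquare e = 4; +1 → 5 = f.

ED84bf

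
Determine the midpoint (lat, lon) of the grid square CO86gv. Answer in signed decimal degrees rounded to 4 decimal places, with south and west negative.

Field C=2, O=14: +2·20° lon, +14·10° lat → SW at lon -140°, lat 50°.
Square 8, 6: +8·2° lon, +6·1° lat → SW at lon -124°, lat 56°.
Subsquare g=6, v=21: +6·0.0833333° lon, +21·0.0416667° lat → SW at lon -123.5°, lat 56.875°.
Cell spans 0.0833333° lon × 0.0416667° lat. Centre is SW corner plus half of each.
latitude 56.8958, longitude -123.4583.

56.8958, -123.4583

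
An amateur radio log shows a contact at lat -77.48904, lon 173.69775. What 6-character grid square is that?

Offset from 180°W / 90°S: lon 353.6978°, lat 12.5110°.
Field (20°×10°, letters A–R): 353.6978/20 → 17 → R, 12.5110/10 → 1 → B; chars RB.
Square (2°×1°, digits 0–9): 13.6978/2 → 6, 2.5110/1 → 2; chars 62.
Subsquare (5′×2.5′, letters a–x): 1.6978/0.0833333 → 20 → u, 0.5110/0.0416667 → 12 → m; chars um.

RB62um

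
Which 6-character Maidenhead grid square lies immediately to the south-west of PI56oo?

PI56nn

Longitude subsquare o = 14; −1 → 13 = n.
Latitude subsquare o = 14; −1 → 13 = n.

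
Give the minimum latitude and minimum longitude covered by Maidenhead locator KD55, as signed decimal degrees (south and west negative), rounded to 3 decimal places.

-55.000, 30.000

Field K=10, D=3: +10·20° lon, +3·10° lat → SW at lon 20°, lat -60°.
Square 5, 5: +5·2° lon, +5·1° lat → SW at lon 30°, lat -55°.
latitude -55.000, longitude 30.000.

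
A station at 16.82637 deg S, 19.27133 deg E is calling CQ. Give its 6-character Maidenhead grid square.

JH93pe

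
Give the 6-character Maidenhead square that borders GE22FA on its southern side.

GE21fx

Latitude subsquare a = 0; −1 → -1, wraps to 23 = x, carry into square.
Latitude square 2; −1 → 1.
The longitude characters are unchanged.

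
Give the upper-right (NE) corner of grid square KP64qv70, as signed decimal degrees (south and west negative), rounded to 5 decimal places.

64.87917, 33.40000

Field K=10, P=15: +10·20° lon, +15·10° lat → SW at lon 20°, lat 60°.
Square 6, 4: +6·2° lon, +4·1° lat → SW at lon 32°, lat 64°.
Subsquare q=16, v=21: +16·0.0833333° lon, +21·0.0416667° lat → SW at lon 33.3333°, lat 64.875°.
Extended square 7, 0: +7·0.00833333° lon, +0·0.00416667° lat → SW at lon 33.3917°, lat 64.875°.
Cell spans 0.00833333° lon × 0.00416667° lat. NE corner is SW corner plus one full cell.
latitude 64.87917, longitude 33.40000.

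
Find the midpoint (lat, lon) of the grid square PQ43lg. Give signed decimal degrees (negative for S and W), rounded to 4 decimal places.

73.2708, 128.9583

Field P=15, Q=16: +15·20° lon, +16·10° lat → SW at lon 120°, lat 70°.
Square 4, 3: +4·2° lon, +3·1° lat → SW at lon 128°, lat 73°.
Subsquare l=11, g=6: +11·0.0833333° lon, +6·0.0416667° lat → SW at lon 128.917°, lat 73.25°.
Cell spans 0.0833333° lon × 0.0416667° lat. Centre is SW corner plus half of each.
latitude 73.2708, longitude 128.9583.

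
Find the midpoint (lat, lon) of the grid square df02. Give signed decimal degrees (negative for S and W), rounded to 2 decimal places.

Field D=3, F=5: +3·20° lon, +5·10° lat → SW at lon -120°, lat -40°.
Square 0, 2: +0·2° lon, +2·1° lat → SW at lon -120°, lat -38°.
Cell spans 2° lon × 1° lat. Centre is SW corner plus half of each.
latitude -37.50, longitude -119.00.

-37.50, -119.00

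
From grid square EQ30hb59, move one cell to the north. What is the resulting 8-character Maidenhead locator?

EQ30hc50

Latitude extended square 9; +1 → 10, wraps to 0, carry into subsquare.
Latitude subsquare b = 1; +1 → 2 = c.
The longitude characters are unchanged.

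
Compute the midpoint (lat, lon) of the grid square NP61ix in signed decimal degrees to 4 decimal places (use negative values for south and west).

61.9792, 92.7083

Field N=13, P=15: +13·20° lon, +15·10° lat → SW at lon 80°, lat 60°.
Square 6, 1: +6·2° lon, +1·1° lat → SW at lon 92°, lat 61°.
Subsquare i=8, x=23: +8·0.0833333° lon, +23·0.0416667° lat → SW at lon 92.6667°, lat 61.9583°.
Cell spans 0.0833333° lon × 0.0416667° lat. Centre is SW corner plus half of each.
latitude 61.9792, longitude 92.7083.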